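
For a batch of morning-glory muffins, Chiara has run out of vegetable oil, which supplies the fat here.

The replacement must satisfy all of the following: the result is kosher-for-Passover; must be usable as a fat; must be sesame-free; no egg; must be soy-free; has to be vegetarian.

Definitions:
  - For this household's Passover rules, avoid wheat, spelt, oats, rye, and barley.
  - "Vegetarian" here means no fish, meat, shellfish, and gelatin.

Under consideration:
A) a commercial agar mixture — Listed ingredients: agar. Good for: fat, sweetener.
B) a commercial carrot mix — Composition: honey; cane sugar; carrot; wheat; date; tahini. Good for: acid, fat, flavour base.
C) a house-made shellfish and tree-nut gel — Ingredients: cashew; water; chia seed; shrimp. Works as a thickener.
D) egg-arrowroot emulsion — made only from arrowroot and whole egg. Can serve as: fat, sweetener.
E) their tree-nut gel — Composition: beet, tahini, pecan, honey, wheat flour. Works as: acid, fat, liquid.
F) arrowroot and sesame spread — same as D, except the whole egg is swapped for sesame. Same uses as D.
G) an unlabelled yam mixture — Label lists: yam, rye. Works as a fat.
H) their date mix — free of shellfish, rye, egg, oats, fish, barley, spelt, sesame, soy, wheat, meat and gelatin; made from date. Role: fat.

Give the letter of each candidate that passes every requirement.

A, H

A: only agar; none excluded — valid
B: has wheat, so not kosher-for-Passover; has tahini, so not sesame-free — no
C: not usable as a fat; has shrimp, so not vegetarian — no
D: has whole egg, so not egg-free — no
E: has wheat flour, so not kosher-for-Passover; has tahini, so not sesame-free — reject
F: has sesame, so not sesame-free — out
G: has rye, so not kosher-for-Passover — reject
H: nothing on the exclusion list — valid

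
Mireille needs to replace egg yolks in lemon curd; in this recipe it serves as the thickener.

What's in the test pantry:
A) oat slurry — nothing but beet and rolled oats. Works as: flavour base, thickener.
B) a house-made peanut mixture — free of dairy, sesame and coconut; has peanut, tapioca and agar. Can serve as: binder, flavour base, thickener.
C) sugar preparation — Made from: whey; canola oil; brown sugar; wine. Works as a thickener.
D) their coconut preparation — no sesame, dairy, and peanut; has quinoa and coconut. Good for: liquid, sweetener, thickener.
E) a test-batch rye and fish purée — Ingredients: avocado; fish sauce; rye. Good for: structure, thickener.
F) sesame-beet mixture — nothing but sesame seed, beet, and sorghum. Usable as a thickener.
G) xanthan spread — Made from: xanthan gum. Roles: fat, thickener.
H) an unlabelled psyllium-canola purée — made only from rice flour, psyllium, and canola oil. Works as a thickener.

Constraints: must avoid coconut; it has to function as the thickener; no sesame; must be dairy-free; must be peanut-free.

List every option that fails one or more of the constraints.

A: works as a thickener, no coconut, no peanut — keep
B: has peanut, so not peanut-free — reject
C: has whey, so not dairy-free — no
D: has coconut, so not coconut-free — reject
E: works as a thickener, no peanut, no sesame — OK
F: has sesame seed, so not sesame-free — out
G: works as a thickener, no dairy, no coconut — OK
H: only rice flour, canola oil, and psyllium; none excluded — valid

B, C, D, F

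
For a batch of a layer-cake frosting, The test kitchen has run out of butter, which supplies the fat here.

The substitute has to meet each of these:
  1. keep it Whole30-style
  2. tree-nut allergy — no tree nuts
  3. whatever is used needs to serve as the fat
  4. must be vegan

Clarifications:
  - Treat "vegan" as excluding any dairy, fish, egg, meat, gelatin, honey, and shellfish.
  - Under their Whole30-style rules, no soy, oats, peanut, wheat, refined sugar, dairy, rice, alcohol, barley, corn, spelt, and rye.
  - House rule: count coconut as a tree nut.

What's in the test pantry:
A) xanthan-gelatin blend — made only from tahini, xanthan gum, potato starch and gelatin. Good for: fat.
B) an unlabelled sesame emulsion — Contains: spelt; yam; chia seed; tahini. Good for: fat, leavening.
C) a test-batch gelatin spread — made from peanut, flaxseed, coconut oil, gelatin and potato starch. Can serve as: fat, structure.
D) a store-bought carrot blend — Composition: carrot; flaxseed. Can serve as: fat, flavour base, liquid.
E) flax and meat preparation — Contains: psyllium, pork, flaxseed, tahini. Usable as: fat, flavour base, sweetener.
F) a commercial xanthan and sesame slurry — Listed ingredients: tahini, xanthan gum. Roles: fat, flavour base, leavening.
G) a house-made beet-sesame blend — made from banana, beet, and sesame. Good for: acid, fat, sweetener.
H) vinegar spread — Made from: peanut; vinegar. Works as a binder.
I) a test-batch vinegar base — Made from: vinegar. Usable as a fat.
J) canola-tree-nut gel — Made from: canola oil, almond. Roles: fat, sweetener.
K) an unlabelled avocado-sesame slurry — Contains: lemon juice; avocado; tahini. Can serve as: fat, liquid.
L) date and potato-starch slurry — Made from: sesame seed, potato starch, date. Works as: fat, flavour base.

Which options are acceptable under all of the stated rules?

D, F, G, I, K, L

A: has gelatin, so not vegan — no
B: has spelt, so not Whole30-style — no
C: has gelatin, so not vegan; has peanut, so not Whole30-style (and 1 more) — no
D: nothing on the exclusion list — valid
E: has pork, so not vegan — out
F: only tahini and xanthan gum; none excluded — OK
G: only sesame, beet, and banana; none excluded — valid
H: not usable as a fat; has peanut, so not Whole30-style — no
I: only vinegar; none excluded — valid
J: has almond, so not tree-nut-free — reject
K: works as a fat, Whole30-style, vegan — OK
L: every rule checks out — keep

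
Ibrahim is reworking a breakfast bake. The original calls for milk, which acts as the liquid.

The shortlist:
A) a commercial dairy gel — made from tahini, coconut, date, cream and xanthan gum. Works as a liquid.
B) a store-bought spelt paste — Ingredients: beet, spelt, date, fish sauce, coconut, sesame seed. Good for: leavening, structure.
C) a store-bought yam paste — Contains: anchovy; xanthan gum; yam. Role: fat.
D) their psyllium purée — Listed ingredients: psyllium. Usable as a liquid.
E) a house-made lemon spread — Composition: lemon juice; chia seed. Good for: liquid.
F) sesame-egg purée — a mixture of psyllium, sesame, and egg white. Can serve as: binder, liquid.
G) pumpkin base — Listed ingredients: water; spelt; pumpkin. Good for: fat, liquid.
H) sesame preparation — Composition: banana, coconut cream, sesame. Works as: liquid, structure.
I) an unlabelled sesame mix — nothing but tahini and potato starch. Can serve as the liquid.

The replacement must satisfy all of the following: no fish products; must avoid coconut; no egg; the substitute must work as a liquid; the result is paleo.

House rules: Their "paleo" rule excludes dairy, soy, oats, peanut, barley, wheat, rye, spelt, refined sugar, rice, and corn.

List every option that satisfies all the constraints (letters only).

D, E, I

A: has cream, so not paleo; has coconut, so not coconut-free — out
B: not usable as a liquid; has spelt, so not paleo (and 2 more) — no
C: not usable as a liquid; has anchovy, so not fish-free — no
D: no fish, no coconut — valid
E: all constraints satisfied — OK
F: has egg white, so not egg-free — no
G: has spelt, so not paleo — reject
H: has coconut cream, so not coconut-free — no
I: only tahini and potato starch; none excluded — OK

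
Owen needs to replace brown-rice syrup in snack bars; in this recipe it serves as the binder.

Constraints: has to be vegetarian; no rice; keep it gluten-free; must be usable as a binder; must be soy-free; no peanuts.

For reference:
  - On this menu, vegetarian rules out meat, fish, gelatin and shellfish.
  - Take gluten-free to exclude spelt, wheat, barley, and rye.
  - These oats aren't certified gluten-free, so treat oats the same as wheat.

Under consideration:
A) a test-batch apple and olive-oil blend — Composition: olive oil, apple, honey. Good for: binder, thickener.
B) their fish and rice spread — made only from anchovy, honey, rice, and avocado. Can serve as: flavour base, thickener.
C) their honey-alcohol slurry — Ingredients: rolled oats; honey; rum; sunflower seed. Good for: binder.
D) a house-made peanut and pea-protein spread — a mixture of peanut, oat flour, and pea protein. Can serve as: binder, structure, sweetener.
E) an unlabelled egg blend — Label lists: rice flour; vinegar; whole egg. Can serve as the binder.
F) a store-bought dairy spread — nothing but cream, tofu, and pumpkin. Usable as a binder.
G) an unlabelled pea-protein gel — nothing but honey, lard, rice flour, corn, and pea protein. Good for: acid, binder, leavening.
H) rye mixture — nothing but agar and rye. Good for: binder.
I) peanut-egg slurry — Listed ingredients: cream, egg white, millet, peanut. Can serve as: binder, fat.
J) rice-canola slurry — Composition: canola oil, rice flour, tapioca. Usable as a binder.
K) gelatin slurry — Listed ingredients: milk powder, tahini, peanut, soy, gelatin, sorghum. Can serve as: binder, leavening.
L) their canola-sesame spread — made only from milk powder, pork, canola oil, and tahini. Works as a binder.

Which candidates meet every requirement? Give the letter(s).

A

A: gluten-free, no peanut — valid
B: not usable as a binder; has anchovy, so not vegetarian (and 1 more) — out
C: has rolled oats, so not gluten-free — out
D: has oat flour, so not gluten-free; has peanut, so not peanut-free — no
E: has rice flour, so not rice-free — reject
F: has tofu, so not soy-free — out
G: has lard, so not vegetarian; has rice flour, so not rice-free — out
H: has rye, so not gluten-free — no
I: has peanut, so not peanut-free — no
J: has rice flour, so not rice-free — no
K: has gelatin, so not vegetarian; has peanut, so not peanut-free (and 1 more) — out
L: has pork, so not vegetarian — out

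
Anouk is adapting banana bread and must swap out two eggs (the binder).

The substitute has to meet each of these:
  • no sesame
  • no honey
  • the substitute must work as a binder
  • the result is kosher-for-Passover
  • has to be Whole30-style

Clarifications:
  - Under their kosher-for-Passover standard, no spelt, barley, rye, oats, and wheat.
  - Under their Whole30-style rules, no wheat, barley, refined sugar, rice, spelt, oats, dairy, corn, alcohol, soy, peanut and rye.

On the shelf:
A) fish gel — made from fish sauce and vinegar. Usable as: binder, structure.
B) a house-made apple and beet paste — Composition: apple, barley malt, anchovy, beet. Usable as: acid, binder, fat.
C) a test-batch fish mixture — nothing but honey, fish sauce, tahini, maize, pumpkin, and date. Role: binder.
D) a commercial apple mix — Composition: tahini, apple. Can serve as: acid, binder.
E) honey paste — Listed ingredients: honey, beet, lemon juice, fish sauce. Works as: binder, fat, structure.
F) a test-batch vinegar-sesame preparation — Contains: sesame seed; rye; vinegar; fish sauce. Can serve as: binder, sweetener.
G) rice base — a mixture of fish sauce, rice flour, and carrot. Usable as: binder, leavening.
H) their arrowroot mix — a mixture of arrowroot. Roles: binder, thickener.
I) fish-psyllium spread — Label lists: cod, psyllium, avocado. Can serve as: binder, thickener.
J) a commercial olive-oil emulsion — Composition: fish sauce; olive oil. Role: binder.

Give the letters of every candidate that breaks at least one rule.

B, C, D, E, F, G

A: works as a binder, kosher-for-Passover, Whole30-style — OK
B: has barley malt, so not kosher-for-Passover; has barley malt, so not Whole30-style — reject
C: has maize, so not Whole30-style; has tahini, so not sesame-free (and 1 more) — reject
D: has tahini, so not sesame-free — reject
E: has honey, so not honey-free — out
F: has rye, so not kosher-for-Passover; has rye, so not Whole30-style (and 1 more) — reject
G: has rice flour, so not Whole30-style — out
H: only arrowroot; none excluded — valid
I: nothing on the exclusion list — valid
J: only fish sauce and olive oil; none excluded — keep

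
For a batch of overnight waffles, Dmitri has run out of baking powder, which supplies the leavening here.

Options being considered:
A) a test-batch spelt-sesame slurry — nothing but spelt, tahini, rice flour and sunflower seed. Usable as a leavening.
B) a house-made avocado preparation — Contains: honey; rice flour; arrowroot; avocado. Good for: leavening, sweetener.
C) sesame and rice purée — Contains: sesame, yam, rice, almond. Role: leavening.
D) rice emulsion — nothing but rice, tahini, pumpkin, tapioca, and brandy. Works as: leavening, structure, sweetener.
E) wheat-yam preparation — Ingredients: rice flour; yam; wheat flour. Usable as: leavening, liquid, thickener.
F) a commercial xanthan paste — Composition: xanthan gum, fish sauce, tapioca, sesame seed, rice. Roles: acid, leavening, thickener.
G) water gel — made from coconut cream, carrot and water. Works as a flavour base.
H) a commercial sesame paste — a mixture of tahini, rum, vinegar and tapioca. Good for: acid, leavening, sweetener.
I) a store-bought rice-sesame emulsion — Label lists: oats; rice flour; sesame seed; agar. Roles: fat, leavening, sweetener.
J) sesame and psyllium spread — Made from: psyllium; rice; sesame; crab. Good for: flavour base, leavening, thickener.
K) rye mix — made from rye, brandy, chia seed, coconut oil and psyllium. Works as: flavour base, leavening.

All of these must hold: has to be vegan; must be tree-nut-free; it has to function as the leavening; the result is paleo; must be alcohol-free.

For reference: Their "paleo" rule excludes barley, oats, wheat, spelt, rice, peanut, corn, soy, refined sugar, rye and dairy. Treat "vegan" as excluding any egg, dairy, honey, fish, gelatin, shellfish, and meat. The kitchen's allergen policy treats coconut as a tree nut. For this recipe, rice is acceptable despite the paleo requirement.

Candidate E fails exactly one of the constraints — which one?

paleo

usable as a leavening: satisfied
paleo: has wheat flour — fails
vegan: satisfied
tree-nut-free: satisfied
alcohol-free: satisfied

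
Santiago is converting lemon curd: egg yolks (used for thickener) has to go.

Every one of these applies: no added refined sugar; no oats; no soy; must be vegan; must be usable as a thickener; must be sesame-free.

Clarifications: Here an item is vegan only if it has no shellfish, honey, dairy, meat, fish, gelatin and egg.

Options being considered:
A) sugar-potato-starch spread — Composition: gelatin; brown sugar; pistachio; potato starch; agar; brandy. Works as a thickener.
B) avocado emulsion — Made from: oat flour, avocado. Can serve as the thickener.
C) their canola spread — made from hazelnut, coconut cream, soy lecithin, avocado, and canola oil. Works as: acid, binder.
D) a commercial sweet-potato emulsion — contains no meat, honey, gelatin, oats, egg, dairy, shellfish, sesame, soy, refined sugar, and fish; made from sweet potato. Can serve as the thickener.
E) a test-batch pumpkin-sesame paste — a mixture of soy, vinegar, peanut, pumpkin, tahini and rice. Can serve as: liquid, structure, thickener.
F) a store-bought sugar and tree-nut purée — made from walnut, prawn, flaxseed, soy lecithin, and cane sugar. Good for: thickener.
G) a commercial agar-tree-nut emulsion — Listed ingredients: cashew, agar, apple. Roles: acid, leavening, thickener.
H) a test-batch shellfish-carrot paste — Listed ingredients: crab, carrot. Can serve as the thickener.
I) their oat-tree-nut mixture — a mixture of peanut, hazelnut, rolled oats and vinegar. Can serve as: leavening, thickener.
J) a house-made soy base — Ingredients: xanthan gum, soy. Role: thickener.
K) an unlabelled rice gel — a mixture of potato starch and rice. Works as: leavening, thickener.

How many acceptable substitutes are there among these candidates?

3

A: has gelatin, so not vegan; has brown sugar, so not no-added-sugar — out
B: has oat flour, so not oat-free — reject
C: not usable as a thickener; has soy lecithin, so not soy-free — no
D: every rule checks out — OK
E: has soy, so not soy-free; has tahini, so not sesame-free — no
F: has prawn, so not vegan; has soy lecithin, so not soy-free (and 1 more) — reject
G: only cashew, apple and agar; none excluded — keep
H: has crab, so not vegan — reject
I: has rolled oats, so not oat-free — reject
J: has soy, so not soy-free — out
K: no oats, no soy — OK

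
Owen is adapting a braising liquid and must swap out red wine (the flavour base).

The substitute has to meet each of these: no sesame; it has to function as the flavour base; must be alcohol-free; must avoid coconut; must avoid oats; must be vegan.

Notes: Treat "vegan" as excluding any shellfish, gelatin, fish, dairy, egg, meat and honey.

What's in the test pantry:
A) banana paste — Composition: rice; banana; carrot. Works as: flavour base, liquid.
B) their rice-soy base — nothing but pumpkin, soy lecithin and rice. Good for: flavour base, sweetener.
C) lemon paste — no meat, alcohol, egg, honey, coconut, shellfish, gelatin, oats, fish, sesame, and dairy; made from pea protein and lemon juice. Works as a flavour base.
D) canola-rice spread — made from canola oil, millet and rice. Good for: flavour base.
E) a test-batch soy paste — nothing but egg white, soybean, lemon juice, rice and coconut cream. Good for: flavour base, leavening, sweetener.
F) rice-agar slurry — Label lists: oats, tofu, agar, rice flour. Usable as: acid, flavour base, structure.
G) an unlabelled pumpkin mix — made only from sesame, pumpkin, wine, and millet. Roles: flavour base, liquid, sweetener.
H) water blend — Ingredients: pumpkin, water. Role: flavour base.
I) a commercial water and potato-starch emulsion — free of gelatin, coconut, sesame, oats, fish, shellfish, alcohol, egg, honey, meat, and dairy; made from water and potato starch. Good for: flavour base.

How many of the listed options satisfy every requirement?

A: only rice, carrot, and banana; none excluded — keep
B: works as a flavour base, no oats, no sesame — OK
C: no sesame, no coconut — valid
D: every rule checks out — valid
E: has egg white, so not vegan; has coconut cream, so not coconut-free — reject
F: has oats, so not oat-free — no
G: has sesame, so not sesame-free; has wine, so not alcohol-free — no
H: only pumpkin and water; none excluded — valid
I: nothing on the exclusion list — valid

6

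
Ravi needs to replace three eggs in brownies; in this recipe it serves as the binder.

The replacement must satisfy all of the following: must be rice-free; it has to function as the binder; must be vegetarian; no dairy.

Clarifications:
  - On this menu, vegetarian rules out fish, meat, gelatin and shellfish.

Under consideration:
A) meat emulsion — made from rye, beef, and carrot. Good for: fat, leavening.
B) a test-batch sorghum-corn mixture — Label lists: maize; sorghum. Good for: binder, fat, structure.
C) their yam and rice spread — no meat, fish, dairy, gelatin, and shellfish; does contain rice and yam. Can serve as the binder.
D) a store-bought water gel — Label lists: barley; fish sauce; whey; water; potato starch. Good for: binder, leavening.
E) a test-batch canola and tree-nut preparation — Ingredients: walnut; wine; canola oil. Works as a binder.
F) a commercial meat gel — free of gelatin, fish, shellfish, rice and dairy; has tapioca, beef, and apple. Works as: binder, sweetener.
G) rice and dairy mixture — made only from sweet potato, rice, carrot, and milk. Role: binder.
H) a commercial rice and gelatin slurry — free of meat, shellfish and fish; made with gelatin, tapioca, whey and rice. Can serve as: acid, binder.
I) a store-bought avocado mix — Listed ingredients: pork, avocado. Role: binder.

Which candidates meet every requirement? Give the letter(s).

A: not usable as a binder; has beef, so not vegetarian — reject
B: works as a binder, no dairy, vegetarian — OK
C: has rice, so not rice-free — no
D: has fish sauce, so not vegetarian; has whey, so not dairy-free — out
E: every rule checks out — OK
F: has beef, so not vegetarian — out
G: has rice, so not rice-free; has milk, so not dairy-free — no
H: has gelatin, so not vegetarian; has rice, so not rice-free (and 1 more) — reject
I: has pork, so not vegetarian — out

B, E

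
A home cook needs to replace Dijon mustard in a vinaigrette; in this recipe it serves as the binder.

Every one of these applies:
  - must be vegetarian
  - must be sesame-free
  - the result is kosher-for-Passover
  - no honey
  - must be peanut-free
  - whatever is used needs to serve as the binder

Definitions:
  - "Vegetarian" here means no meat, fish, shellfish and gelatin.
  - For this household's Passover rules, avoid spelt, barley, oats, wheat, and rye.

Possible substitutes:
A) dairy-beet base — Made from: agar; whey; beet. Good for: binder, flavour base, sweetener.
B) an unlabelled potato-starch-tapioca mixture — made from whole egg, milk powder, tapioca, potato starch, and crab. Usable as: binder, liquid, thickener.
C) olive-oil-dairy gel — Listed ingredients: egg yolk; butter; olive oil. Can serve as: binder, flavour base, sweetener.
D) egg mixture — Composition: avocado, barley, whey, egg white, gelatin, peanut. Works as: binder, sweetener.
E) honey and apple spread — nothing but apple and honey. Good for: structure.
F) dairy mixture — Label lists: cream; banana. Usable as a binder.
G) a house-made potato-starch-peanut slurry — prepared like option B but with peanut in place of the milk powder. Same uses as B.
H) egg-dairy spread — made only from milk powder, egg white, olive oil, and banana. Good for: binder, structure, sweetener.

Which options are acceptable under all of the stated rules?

A, C, F, H

A: nothing on the exclusion list — keep
B: has crab, so not vegetarian — out
C: only butter, egg yolk and olive oil; none excluded — keep
D: has gelatin, so not vegetarian; has barley, so not kosher-for-Passover (and 1 more) — reject
E: not usable as a binder; has honey, so not honey-free — out
F: only cream and banana; none excluded — valid
G: has crab, so not vegetarian; has peanut, so not peanut-free — reject
H: kosher-for-Passover, no sesame — OK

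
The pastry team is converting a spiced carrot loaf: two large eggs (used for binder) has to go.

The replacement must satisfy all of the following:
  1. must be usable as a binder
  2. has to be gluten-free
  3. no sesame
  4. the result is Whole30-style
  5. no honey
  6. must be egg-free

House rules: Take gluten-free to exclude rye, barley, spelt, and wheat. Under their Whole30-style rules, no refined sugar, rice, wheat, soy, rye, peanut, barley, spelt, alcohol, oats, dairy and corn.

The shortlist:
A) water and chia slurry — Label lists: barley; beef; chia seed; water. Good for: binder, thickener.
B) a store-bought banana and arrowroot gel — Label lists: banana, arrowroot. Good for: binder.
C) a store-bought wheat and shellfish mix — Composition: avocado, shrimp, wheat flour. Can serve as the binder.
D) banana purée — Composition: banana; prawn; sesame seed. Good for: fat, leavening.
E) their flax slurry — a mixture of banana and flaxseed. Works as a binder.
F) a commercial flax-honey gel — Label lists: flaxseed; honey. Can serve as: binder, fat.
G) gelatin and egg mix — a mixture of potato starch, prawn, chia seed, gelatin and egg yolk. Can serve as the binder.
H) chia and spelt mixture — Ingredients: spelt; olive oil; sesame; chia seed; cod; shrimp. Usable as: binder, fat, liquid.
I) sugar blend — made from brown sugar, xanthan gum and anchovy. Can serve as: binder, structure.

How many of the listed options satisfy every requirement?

2

A: has barley, so not gluten-free; has barley, so not Whole30-style — no
B: only arrowroot and banana; none excluded — OK
C: has wheat flour, so not gluten-free; has wheat flour, so not Whole30-style — reject
D: not usable as a binder; has sesame seed, so not sesame-free — no
E: only banana and flaxseed; none excluded — OK
F: has honey, so not honey-free — no
G: has egg yolk, so not egg-free — reject
H: has spelt, so not gluten-free; has spelt, so not Whole30-style (and 1 more) — no
I: has brown sugar, so not Whole30-style — out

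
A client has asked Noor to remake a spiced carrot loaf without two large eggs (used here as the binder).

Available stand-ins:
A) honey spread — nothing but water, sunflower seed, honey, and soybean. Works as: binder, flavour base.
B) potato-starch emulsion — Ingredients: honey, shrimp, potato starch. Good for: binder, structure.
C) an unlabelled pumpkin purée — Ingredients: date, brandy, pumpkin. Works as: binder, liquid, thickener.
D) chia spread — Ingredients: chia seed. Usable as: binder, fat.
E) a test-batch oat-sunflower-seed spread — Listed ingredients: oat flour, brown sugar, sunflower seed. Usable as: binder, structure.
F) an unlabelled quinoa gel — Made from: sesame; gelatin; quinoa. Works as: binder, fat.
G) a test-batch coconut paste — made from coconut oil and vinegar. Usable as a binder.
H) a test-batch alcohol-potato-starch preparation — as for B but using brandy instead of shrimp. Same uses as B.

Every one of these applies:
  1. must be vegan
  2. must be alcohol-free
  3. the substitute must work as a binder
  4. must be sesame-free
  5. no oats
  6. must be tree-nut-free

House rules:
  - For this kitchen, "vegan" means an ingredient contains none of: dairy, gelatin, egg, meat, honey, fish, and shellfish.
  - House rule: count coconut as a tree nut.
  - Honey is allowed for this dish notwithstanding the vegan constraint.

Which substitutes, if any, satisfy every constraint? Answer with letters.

A, D

A: honey is permitted under the vegan carve-out; nothing else excluded — OK
B: has shrimp, so not vegan — out
C: has brandy, so not alcohol-free — out
D: only chia seed; none excluded — OK
E: has oat flour, so not oat-free — out
F: has gelatin, so not vegan; has sesame, so not sesame-free — out
G: has coconut oil, so not tree-nut-free — no
H: has brandy, so not alcohol-free — no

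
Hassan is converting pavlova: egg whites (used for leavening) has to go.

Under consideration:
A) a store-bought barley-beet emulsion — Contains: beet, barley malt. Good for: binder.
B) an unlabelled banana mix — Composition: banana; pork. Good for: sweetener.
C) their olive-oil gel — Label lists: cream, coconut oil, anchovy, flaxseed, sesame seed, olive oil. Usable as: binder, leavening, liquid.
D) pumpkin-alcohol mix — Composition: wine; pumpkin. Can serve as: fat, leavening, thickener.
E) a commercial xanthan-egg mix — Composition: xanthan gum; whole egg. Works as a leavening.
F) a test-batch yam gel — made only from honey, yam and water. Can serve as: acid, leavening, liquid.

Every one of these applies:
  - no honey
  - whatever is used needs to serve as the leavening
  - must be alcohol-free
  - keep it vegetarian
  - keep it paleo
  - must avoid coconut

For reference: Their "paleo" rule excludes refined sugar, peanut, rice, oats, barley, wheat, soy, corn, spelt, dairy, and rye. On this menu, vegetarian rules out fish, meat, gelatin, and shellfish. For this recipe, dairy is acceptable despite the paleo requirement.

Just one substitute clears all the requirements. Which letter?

A: not usable as a leavening; has barley malt, so not paleo — out
B: not usable as a leavening; has pork, so not vegetarian — out
C: has anchovy, so not vegetarian; has coconut oil, so not coconut-free — no
D: has wine, so not alcohol-free — reject
E: works as a leavening, vegetarian, no honey — valid
F: has honey, so not honey-free — reject

E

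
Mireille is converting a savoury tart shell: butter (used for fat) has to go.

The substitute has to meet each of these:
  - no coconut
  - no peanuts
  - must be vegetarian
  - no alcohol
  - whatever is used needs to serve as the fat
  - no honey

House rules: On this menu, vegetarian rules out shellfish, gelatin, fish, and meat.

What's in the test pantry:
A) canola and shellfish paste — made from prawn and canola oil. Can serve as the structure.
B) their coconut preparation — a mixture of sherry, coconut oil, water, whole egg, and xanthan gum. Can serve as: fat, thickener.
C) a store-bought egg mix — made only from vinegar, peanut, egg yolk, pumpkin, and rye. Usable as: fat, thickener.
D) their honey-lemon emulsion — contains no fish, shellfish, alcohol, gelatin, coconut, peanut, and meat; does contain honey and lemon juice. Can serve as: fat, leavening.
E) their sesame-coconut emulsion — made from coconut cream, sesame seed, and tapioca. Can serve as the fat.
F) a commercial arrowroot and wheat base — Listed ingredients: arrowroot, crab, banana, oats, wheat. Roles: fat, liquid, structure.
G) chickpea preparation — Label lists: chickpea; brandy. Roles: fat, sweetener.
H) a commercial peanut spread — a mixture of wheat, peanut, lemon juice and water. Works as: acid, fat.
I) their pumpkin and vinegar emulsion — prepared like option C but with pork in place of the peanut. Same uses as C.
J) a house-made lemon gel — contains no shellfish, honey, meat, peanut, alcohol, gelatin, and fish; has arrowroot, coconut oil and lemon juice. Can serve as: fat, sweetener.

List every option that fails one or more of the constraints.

A, B, C, D, E, F, G, H, I, J

A: not usable as a fat; has prawn, so not vegetarian — reject
B: has sherry, so not alcohol-free; has coconut oil, so not coconut-free — out
C: has peanut, so not peanut-free — no
D: has honey, so not honey-free — out
E: has coconut cream, so not coconut-free — reject
F: has crab, so not vegetarian — out
G: has brandy, so not alcohol-free — no
H: has peanut, so not peanut-free — reject
I: has pork, so not vegetarian — out
J: has coconut oil, so not coconut-free — no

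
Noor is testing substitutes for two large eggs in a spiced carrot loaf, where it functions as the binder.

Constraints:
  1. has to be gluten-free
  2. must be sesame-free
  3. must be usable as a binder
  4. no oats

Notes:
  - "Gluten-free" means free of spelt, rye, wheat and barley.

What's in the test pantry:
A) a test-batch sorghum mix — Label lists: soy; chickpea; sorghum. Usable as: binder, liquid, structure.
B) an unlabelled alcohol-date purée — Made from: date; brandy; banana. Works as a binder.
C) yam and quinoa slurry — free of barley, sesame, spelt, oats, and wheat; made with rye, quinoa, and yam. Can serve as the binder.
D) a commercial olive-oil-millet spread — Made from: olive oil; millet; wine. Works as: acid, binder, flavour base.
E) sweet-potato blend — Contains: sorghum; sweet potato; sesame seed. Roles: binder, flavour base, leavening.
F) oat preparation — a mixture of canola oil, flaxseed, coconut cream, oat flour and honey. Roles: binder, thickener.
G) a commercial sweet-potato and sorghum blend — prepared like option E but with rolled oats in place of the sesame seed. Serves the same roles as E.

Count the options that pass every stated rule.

3

A: only soy, chickpea and sorghum; none excluded — keep
B: only brandy, date and banana; none excluded — valid
C: has rye, so not gluten-free — no
D: nothing on the exclusion list — valid
E: has sesame seed, so not sesame-free — reject
F: has oat flour, so not oat-free — out
G: has rolled oats, so not oat-free — out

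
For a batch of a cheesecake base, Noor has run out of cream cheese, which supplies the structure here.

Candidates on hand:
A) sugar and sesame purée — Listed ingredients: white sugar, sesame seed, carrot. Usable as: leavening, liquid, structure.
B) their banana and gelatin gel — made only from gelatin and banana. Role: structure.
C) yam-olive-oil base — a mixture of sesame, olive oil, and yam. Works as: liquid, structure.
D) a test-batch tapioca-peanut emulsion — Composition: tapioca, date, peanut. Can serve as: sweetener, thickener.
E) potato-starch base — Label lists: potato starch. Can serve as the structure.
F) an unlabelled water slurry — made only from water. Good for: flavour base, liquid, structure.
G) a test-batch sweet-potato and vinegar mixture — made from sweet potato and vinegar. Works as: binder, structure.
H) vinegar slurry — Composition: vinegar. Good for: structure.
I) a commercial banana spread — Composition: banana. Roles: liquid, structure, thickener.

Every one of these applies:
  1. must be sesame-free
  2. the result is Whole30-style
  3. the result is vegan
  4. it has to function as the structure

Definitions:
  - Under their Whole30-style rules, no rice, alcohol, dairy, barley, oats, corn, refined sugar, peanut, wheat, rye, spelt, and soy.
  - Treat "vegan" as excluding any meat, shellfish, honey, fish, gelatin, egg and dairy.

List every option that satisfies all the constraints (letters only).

A: has white sugar, so not Whole30-style; has sesame seed, so not sesame-free — out
B: has gelatin, so not vegan — reject
C: has sesame, so not sesame-free — reject
D: not usable as a structure; has peanut, so not Whole30-style — reject
E: nothing on the exclusion list — OK
F: only water; none excluded — valid
G: works as a structure, Whole30-style, vegan — valid
H: works as a structure, Whole30-style, no sesame — keep
I: no sesame, Whole30-style — valid

E, F, G, H, I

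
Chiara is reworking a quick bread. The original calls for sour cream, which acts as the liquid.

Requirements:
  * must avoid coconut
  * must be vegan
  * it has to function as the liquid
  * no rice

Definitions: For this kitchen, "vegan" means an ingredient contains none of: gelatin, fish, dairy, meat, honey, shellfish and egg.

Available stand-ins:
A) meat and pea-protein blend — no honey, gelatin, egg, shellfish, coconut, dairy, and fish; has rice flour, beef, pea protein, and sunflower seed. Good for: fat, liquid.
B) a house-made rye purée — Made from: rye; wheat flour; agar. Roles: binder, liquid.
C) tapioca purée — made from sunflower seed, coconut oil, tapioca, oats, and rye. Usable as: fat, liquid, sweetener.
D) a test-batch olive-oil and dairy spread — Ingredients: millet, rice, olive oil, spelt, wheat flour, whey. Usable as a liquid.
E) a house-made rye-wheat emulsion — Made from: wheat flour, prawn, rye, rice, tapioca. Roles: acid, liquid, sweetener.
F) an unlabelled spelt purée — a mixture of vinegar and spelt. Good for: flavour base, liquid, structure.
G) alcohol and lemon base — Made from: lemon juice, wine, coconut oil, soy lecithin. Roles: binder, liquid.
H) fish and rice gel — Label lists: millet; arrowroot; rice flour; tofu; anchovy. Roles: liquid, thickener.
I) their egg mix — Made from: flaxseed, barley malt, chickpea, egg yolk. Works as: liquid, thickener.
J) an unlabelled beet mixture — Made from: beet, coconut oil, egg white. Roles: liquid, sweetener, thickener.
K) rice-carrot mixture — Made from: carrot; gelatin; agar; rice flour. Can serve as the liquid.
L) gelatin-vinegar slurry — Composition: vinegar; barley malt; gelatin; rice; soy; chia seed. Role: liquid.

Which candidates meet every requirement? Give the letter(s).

A: has beef, so not vegan; has rice flour, so not rice-free — out
B: only rye, wheat flour and agar; none excluded — keep
C: has coconut oil, so not coconut-free — no
D: has whey, so not vegan; has rice, so not rice-free — no
E: has prawn, so not vegan; has rice, so not rice-free — reject
F: nothing on the exclusion list — OK
G: has coconut oil, so not coconut-free — reject
H: has anchovy, so not vegan; has rice flour, so not rice-free — no
I: has egg yolk, so not vegan — out
J: has egg white, so not vegan; has coconut oil, so not coconut-free — no
K: has gelatin, so not vegan; has rice flour, so not rice-free — out
L: has gelatin, so not vegan; has rice, so not rice-free — out

B, F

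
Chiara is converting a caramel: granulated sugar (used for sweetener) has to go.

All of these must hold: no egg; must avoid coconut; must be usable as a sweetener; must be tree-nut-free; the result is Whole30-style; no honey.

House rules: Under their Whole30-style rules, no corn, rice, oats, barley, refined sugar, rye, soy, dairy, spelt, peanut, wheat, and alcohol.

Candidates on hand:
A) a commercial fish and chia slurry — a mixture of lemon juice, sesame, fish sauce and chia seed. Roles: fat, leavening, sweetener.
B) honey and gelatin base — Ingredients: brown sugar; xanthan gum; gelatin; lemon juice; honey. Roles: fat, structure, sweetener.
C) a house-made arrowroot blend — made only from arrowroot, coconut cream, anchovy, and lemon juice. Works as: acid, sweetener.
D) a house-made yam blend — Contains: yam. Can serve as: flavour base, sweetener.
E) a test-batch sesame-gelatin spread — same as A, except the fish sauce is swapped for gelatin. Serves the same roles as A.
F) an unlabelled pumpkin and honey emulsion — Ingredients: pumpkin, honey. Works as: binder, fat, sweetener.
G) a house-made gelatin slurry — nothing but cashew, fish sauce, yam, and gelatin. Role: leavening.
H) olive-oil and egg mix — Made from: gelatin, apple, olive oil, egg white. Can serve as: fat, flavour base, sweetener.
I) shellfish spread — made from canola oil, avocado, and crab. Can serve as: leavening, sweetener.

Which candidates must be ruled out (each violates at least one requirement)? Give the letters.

A: all constraints satisfied — keep
B: has brown sugar, so not Whole30-style; has honey, so not honey-free — reject
C: has coconut cream, so not coconut-free — reject
D: only yam; none excluded — OK
E: works as a sweetener, no egg, Whole30-style — OK
F: has honey, so not honey-free — out
G: not usable as a sweetener; has cashew, so not tree-nut-free — reject
H: has egg white, so not egg-free — reject
I: every rule checks out — OK

B, C, F, G, H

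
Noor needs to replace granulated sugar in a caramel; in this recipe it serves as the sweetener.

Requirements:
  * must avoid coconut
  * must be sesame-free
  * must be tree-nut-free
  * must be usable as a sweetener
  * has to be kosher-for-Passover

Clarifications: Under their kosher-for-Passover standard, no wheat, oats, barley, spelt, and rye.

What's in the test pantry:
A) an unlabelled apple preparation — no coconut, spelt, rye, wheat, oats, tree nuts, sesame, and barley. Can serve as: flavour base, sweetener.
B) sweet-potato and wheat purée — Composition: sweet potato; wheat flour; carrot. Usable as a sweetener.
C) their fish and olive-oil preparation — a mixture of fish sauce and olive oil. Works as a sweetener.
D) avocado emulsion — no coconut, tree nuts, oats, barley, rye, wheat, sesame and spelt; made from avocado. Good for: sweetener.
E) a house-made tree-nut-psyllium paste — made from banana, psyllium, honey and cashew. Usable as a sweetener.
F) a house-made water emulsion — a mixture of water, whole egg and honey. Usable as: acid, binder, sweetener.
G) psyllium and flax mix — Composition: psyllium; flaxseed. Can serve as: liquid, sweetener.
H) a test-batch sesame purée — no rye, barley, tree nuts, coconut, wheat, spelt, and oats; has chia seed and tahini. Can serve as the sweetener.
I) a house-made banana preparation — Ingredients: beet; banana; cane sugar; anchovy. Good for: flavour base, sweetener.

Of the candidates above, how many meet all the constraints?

6

A: works as a sweetener, no tree nuts, no coconut — keep
B: has wheat flour, so not kosher-for-Passover — out
C: works as a sweetener, no sesame, no coconut — valid
D: no sesame, no tree nuts — valid
E: has cashew, so not tree-nut-free — no
F: every rule checks out — OK
G: every rule checks out — valid
H: has tahini, so not sesame-free — out
I: works as a sweetener, no coconut, no tree nuts — OK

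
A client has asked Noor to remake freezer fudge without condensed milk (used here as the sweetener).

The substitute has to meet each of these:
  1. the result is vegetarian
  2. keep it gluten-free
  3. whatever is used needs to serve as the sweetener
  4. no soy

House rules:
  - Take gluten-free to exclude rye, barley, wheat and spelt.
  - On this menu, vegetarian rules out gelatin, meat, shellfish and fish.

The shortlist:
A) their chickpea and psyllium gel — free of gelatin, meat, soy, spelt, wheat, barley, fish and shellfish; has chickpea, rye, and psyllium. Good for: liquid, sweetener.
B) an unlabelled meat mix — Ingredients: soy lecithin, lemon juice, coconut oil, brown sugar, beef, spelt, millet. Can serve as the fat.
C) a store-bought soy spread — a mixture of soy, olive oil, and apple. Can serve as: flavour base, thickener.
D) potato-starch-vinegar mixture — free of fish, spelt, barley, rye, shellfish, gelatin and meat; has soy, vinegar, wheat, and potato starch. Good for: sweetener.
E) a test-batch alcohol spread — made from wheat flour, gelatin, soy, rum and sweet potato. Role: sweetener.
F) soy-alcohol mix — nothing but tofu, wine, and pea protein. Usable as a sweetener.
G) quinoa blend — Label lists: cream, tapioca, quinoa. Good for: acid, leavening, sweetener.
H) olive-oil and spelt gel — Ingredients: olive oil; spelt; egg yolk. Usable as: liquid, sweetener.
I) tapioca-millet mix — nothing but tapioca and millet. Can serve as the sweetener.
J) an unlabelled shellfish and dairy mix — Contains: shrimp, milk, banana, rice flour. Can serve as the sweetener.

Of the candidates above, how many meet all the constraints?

2

A: has rye, so not gluten-free — out
B: not usable as a sweetener; has spelt, so not gluten-free (and 2 more) — no
C: not usable as a sweetener; has soy, so not soy-free — reject
D: has wheat, so not gluten-free; has soy, so not soy-free — reject
E: has wheat flour, so not gluten-free; has gelatin, so not vegetarian (and 1 more) — reject
F: has tofu, so not soy-free — no
G: nothing on the exclusion list — keep
H: has spelt, so not gluten-free — no
I: gluten-free, no soy — valid
J: has shrimp, so not vegetarian — out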